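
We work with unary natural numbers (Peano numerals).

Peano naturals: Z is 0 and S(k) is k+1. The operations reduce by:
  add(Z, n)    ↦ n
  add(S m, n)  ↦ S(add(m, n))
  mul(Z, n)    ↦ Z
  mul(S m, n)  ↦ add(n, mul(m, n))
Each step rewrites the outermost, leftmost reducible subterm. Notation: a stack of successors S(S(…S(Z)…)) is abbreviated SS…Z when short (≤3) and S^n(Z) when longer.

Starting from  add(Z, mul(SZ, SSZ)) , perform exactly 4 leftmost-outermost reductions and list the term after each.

Answer: after 4 steps: S(S(add(Z, mul(Z, SSZ))))

Working:
  start: add(Z, mul(SZ, SSZ))
  step 1: mul(SZ, SSZ)
  step 2: add(SSZ, mul(Z, SSZ))
  step 3: S(add(SZ, mul(Z, SSZ)))
  step 4: S(S(add(Z, mul(Z, SSZ))))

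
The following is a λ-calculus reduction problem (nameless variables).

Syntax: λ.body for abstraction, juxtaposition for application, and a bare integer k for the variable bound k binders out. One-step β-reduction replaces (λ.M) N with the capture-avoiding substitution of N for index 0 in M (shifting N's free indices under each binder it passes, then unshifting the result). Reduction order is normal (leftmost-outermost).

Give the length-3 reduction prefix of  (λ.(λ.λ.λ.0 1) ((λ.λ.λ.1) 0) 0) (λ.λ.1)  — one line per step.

Answer: after 3 steps: λ.0 (λ.λ.1)

Working:
  start: (λ.(λ.λ.λ.0 1) ((λ.λ.λ.1) 0) 0) (λ.λ.1)
  [1] (λ.λ.λ.0 1) ((λ.λ.λ.1) (λ.λ.1)) (λ.λ.1)
  [2] (λ.λ.0 1) (λ.λ.1)
  [3] λ.0 (λ.λ.1)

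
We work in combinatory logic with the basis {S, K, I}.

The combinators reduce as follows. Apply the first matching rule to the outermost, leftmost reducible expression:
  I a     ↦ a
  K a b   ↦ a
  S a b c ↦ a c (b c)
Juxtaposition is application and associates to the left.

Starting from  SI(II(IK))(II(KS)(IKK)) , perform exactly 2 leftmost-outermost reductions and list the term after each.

  start: SI(II(IK))(II(KS)(IKK))
  [1] I(II(KS)(IKK))(II(IK)(II(KS)(IKK)))
  [2] II(KS)(IKK)(II(IK)(II(KS)(IKK)))

Answer: after 2 steps: II(KS)(IKK)(II(IK)(II(KS)(IKK)))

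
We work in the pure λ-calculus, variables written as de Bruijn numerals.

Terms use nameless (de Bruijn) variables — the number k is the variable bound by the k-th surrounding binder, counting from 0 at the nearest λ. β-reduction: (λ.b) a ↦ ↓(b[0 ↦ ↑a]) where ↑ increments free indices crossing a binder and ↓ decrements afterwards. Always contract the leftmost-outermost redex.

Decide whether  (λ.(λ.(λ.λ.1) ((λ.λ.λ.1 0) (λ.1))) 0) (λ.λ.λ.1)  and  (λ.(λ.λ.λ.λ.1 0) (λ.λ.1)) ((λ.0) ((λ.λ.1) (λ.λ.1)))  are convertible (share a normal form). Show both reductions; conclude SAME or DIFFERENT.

Term A:
  start: (λ.(λ.(λ.λ.1) ((λ.λ.λ.1 0) (λ.1))) 0) (λ.λ.λ.1)
  step 1: (λ.(λ.λ.1) ((λ.λ.λ.1 0) (λ.1))) (λ.λ.λ.1)
  step 2: (λ.λ.1) ((λ.λ.λ.1 0) (λ.λ.λ.λ.1))
  step 3: λ.(λ.λ.λ.1 0) (λ.λ.λ.λ.1)
  step 4: λ.λ.λ.1 0

Term B:
  start: (λ.(λ.λ.λ.λ.1 0) (λ.λ.1)) ((λ.0) ((λ.λ.1) (λ.λ.1)))
  step 1: (λ.λ.λ.λ.1 0) (λ.λ.1)
  step 2: λ.λ.λ.1 0

Answer: SAME — A ⇓ λ.λ.λ.1 0, B ⇓ λ.λ.λ.1 0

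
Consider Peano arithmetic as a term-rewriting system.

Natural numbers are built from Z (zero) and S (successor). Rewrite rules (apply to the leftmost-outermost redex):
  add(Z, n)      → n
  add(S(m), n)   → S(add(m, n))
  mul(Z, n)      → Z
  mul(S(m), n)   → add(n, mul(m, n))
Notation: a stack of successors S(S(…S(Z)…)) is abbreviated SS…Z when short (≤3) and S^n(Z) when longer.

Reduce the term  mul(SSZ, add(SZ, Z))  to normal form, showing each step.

Answer: normal form = SSZ  (in 11 steps)

Derivation:
  start: mul(SSZ, add(SZ, Z))
  [1] add(add(SZ, Z), mul(SZ, add(SZ, Z)))
  [2] add(S(add(Z, Z)), mul(SZ, add(SZ, Z)))
  [3] S(add(add(Z, Z), mul(SZ, add(SZ, Z))))
  [4] S(add(Z, mul(SZ, add(SZ, Z))))
  [5] S(mul(SZ, add(SZ, Z)))
  [6] S(add(add(SZ, Z), mul(Z, add(SZ, Z))))
  [7] S(add(S(add(Z, Z)), mul(Z, add(SZ, Z))))
  [8] S(S(add(add(Z, Z), mul(Z, add(SZ, Z)))))
  [9] S(S(add(Z, mul(Z, add(SZ, Z)))))
  [10] S(S(mul(Z, add(SZ, Z))))
  [11] SSZ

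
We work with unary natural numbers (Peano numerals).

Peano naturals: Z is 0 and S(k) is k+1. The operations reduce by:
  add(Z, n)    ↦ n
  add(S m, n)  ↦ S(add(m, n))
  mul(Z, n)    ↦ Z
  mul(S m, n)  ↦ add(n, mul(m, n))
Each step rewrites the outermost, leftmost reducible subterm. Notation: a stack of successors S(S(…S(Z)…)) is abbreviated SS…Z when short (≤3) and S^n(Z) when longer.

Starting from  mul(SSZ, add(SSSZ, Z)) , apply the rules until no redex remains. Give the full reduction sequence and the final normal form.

Answer: normal form = S^6(Z)  (in 19 steps)

Derivation:
  start: mul(SSZ, add(SSSZ, Z))
  step 1: add(add(SSSZ, Z), mul(SZ, add(SSSZ, Z)))
  step 2: add(S(add(SSZ, Z)), mul(SZ, add(SSSZ, Z)))
  step 3: S(add(add(SSZ, Z), mul(SZ, add(SSSZ, Z))))
  step 4: S(add(S(add(SZ, Z)), mul(SZ, add(SSSZ, Z))))
  step 5: S(S(add(add(SZ, Z), mul(SZ, add(SSSZ, Z)))))
  step 6: S(S(add(S(add(Z, Z)), mul(SZ, add(SSSZ, Z)))))
  step 7: S(S(S(add(add(Z, Z), mul(SZ, add(SSSZ, Z))))))
  step 8: S(S(S(add(Z, mul(SZ, add(SSSZ, Z))))))
  step 9: S(S(S(mul(SZ, add(SSSZ, Z)))))
  step 10: S(S(S(add(add(SSSZ, Z), mul(Z, add(SSSZ, Z))))))
  step 11: S(S(S(add(S(add(SSZ, Z)), mul(Z, add(SSSZ, Z))))))
  step 12: S(S(S(S(add(add(SSZ, Z), mul(Z, add(SSSZ, Z)))))))
  step 13: S(S(S(S(add(S(add(SZ, Z)), mul(Z, add(SSSZ, Z)))))))
  step 14: S(S(S(S(S(add(add(SZ, Z), mul(Z, add(SSSZ, Z))))))))
  step 15: S(S(S(S(S(add(S(add(Z, Z)), mul(Z, add(SSSZ, Z))))))))
  step 16: S(S(S(S(S(S(add(add(Z, Z), mul(Z, add(SSSZ, Z)))))))))
  step 17: S(S(S(S(S(S(add(Z, mul(Z, add(SSSZ, Z)))))))))
  step 18: S(S(S(S(S(S(mul(Z, add(SSSZ, Z))))))))
  step 19: S^6(Z)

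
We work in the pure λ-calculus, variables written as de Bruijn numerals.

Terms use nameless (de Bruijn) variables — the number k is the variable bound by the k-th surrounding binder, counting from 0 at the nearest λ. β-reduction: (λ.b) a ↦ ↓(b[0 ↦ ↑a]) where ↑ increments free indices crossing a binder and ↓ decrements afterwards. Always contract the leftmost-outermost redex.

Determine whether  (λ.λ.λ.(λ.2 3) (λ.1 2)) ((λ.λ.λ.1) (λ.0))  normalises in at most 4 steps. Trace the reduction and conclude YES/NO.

  start: (λ.λ.λ.(λ.2 3) (λ.1 2)) ((λ.λ.λ.1) (λ.0))
  [1] λ.λ.(λ.2 ((λ.λ.λ.1) (λ.0))) (λ.1 2)
  [2] λ.λ.1 ((λ.λ.λ.1) (λ.0))
  [3] λ.λ.1 (λ.λ.1)

Answer: YES — reaches normal form λ.λ.1 (λ.λ.1) in 3 ≤ 4 steps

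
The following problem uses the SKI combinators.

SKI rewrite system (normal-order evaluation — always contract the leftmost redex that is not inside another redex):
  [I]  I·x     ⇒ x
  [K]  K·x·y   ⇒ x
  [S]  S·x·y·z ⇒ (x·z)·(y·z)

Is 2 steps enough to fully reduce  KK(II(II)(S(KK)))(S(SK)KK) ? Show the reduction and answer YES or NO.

  start: KK(II(II)(S(KK)))(S(SK)KK)
  →1  K(S(SK)KK)
  →2  K(SKK(KK))

Answer: NO — after 2 steps the term is K(SKK(KK)), not yet normal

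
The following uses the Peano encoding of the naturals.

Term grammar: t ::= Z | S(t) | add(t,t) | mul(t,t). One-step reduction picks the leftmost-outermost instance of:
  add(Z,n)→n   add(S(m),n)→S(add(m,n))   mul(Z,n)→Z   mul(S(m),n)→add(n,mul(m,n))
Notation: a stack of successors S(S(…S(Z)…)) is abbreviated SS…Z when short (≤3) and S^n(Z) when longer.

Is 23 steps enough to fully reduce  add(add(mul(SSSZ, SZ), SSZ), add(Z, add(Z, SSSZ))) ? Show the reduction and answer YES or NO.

  start: add(add(mul(SSSZ, SZ), SSZ), add(Z, add(Z, SSSZ)))
  →1  add(add(add(SZ, mul(SSZ, SZ)), SSZ), add(Z, add(Z, SSSZ)))
  →2  add(add(S(add(Z, mul(SSZ, SZ))), SSZ), add(Z, add(Z, SSSZ)))
  →3  add(S(add(add(Z, mul(SSZ, SZ)), SSZ)), add(Z, add(Z, SSSZ)))
  →4  S(add(add(add(Z, mul(SSZ, SZ)), SSZ), add(Z, add(Z, SSSZ))))
  →5  S(add(add(mul(SSZ, SZ), SSZ), add(Z, add(Z, SSSZ))))
  →6  S(add(add(add(SZ, mul(SZ, SZ)), SSZ), add(Z, add(Z, SSSZ))))
  →7  S(add(add(S(add(Z, mul(SZ, SZ))), SSZ), add(Z, add(Z, SSSZ))))
  →8  S(add(S(add(add(Z, mul(SZ, SZ)), SSZ)), add(Z, add(Z, SSSZ))))
  →9  S(S(add(add(add(Z, mul(SZ, SZ)), SSZ), add(Z, add(Z, SSSZ)))))
  →10  S(S(add(add(mul(SZ, SZ), SSZ), add(Z, add(Z, SSSZ)))))
  →11  S(S(add(add(add(SZ, mul(Z, SZ)), SSZ), add(Z, add(Z, SSSZ)))))
  →12  S(S(add(add(S(add(Z, mul(Z, SZ))), SSZ), add(Z, add(Z, SSSZ)))))
  →13  S(S(add(S(add(add(Z, mul(Z, SZ)), SSZ)), add(Z, add(Z, SSSZ)))))
  →14  S(S(S(add(add(add(Z, mul(Z, SZ)), SSZ), add(Z, add(Z, SSSZ))))))
  →15  S(S(S(add(add(mul(Z, SZ), SSZ), add(Z, add(Z, SSSZ))))))
  →16  S(S(S(add(add(Z, SSZ), add(Z, add(Z, SSSZ))))))
  →17  S(S(S(add(SSZ, add(Z, add(Z, SSSZ))))))
  →18  S(S(S(S(add(SZ, add(Z, add(Z, SSSZ)))))))
  →19  S(S(S(S(S(add(Z, add(Z, add(Z, SSSZ))))))))
  →20  S(S(S(S(S(add(Z, add(Z, SSSZ)))))))
  →21  S(S(S(S(S(add(Z, SSSZ))))))
  →22  S^8(Z)

Answer: YES — reaches normal form S^8(Z) in 22 ≤ 23 steps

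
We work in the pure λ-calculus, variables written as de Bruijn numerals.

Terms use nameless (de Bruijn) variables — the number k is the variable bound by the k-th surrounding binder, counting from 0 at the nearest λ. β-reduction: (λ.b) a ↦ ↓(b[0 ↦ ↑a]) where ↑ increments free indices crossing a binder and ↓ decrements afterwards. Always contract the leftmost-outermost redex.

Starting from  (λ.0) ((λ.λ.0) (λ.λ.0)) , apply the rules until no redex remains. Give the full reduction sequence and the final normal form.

Answer: normal form = λ.0  (in 2 steps)

Derivation:
  start: (λ.0) ((λ.λ.0) (λ.λ.0))
  →1  (λ.λ.0) (λ.λ.0)
  →2  λ.0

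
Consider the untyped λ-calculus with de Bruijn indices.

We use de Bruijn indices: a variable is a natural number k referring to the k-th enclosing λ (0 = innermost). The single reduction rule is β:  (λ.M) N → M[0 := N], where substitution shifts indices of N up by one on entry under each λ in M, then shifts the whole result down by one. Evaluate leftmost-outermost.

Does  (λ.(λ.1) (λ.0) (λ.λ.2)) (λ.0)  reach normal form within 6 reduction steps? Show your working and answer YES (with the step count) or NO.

  start: (λ.(λ.1) (λ.0) (λ.λ.2)) (λ.0)
  step 1: (λ.λ.0) (λ.0) (λ.λ.λ.0)
  step 2: (λ.0) (λ.λ.λ.0)
  step 3: λ.λ.λ.0

Answer: YES — reaches normal form λ.λ.λ.0 in 3 ≤ 6 steps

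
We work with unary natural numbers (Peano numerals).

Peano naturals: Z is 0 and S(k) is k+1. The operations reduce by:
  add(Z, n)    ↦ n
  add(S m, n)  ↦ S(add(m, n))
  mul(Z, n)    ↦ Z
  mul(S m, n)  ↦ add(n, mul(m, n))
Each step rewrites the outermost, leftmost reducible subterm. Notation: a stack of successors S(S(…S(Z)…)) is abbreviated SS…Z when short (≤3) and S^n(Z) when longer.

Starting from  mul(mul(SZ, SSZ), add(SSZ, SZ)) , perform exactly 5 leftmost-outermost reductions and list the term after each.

  start: mul(mul(SZ, SSZ), add(SSZ, SZ))
  [1] mul(add(SSZ, mul(Z, SSZ)), add(SSZ, SZ))
  [2] mul(S(add(SZ, mul(Z, SSZ))), add(SSZ, SZ))
  [3] add(add(SSZ, SZ), mul(add(SZ, mul(Z, SSZ)), add(SSZ, SZ)))
  [4] add(S(add(SZ, SZ)), mul(add(SZ, mul(Z, SSZ)), add(SSZ, SZ)))
  [5] S(add(add(SZ, SZ), mul(add(SZ, mul(Z, SSZ)), add(SSZ, SZ))))

Answer: after 5 steps: S(add(add(SZ, SZ), mul(add(SZ, mul(Z, SSZ)), add(SSZ, SZ))))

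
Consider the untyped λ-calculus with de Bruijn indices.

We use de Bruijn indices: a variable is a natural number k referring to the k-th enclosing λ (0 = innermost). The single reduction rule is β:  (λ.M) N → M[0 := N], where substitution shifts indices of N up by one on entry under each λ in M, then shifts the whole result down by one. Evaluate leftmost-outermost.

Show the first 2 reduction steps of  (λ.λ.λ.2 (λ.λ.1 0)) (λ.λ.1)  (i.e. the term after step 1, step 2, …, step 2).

  start: (λ.λ.λ.2 (λ.λ.1 0)) (λ.λ.1)
  step 1: λ.λ.(λ.λ.1) (λ.λ.1 0)
  step 2: λ.λ.λ.λ.λ.1 0

Answer: after 2 steps: λ.λ.λ.λ.λ.1 0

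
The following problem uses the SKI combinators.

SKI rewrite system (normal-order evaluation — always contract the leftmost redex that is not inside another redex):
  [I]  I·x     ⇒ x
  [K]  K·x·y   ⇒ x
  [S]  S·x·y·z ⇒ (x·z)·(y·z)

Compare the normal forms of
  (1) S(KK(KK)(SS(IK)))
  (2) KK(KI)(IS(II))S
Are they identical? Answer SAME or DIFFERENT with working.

Answer: DIFFERENT — A ⇓ S(K(SSK)), B ⇓ SI

Working:
Term A:
  start: S(KK(KK)(SS(IK)))
  step 1: S(K(SS(IK)))
  step 2: S(K(SSK))

Term B:
  start: KK(KI)(IS(II))S
  step 1: K(IS(II))S
  step 2: IS(II)
  step 3: S(II)
  step 4: SI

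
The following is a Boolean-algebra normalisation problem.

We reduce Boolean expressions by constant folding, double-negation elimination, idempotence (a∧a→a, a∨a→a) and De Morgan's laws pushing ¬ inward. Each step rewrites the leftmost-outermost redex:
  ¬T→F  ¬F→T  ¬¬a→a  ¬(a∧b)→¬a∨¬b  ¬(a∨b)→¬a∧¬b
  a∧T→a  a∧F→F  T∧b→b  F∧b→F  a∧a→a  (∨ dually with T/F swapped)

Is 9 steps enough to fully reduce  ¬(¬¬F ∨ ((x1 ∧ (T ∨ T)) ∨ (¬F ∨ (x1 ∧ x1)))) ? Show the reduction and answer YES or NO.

Answer: NO — after 9 steps the term is (¬x1 ∨ F) ∧ ¬(¬F ∨ (x1 ∧ x1)), not yet normal

Derivation:
  start: ¬(¬¬F ∨ ((x1 ∧ (T ∨ T)) ∨ (¬F ∨ (x1 ∧ x1))))
  step 1: ¬¬¬F ∧ ¬((x1 ∧ (T ∨ T)) ∨ (¬F ∨ (x1 ∧ x1)))
  step 2: ¬F ∧ ¬((x1 ∧ (T ∨ T)) ∨ (¬F ∨ (x1 ∧ x1)))
  step 3: T ∧ ¬((x1 ∧ (T ∨ T)) ∨ (¬F ∨ (x1 ∧ x1)))
  step 4: ¬((x1 ∧ (T ∨ T)) ∨ (¬F ∨ (x1 ∧ x1)))
  step 5: ¬(x1 ∧ (T ∨ T)) ∧ ¬(¬F ∨ (x1 ∧ x1))
  step 6: (¬x1 ∨ ¬(T ∨ T)) ∧ ¬(¬F ∨ (x1 ∧ x1))
  step 7: (¬x1 ∨ (¬T ∧ ¬T)) ∧ ¬(¬F ∨ (x1 ∧ x1))
  step 8: (¬x1 ∨ ¬T) ∧ ¬(¬F ∨ (x1 ∧ x1))
  step 9: (¬x1 ∨ F) ∧ ¬(¬F ∨ (x1 ∧ x1))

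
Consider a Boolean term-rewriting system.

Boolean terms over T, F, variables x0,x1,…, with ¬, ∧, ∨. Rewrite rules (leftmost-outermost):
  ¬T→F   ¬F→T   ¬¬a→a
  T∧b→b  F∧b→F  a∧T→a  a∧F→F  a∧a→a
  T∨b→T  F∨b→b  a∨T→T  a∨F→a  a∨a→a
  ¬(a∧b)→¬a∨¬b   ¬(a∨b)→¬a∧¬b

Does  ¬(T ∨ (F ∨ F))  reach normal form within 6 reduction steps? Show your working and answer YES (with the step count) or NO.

Answer: YES — reaches normal form F in 3 ≤ 6 steps

Derivation:
  start: ¬(T ∨ (F ∨ F))
  [1] ¬T ∧ ¬(F ∨ F)
  [2] F ∧ ¬(F ∨ F)
  [3] F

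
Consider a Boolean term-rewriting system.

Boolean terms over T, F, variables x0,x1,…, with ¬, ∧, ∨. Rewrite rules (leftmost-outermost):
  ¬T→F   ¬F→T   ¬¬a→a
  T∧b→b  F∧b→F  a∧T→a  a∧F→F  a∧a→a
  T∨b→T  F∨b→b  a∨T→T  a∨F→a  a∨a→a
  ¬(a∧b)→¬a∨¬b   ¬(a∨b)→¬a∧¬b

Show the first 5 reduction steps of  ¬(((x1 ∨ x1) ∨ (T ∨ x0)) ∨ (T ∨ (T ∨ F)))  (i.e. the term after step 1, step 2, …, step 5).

Answer: after 5 steps: (¬x1 ∧ (¬T ∧ ¬x0)) ∧ ¬(T ∨ (T ∨ F))

Reduction:
  start: ¬(((x1 ∨ x1) ∨ (T ∨ x0)) ∨ (T ∨ (T ∨ F)))
  step 1: ¬((x1 ∨ x1) ∨ (T ∨ x0)) ∧ ¬(T ∨ (T ∨ F))
  step 2: (¬(x1 ∨ x1) ∧ ¬(T ∨ x0)) ∧ ¬(T ∨ (T ∨ F))
  step 3: ((¬x1 ∧ ¬x1) ∧ ¬(T ∨ x0)) ∧ ¬(T ∨ (T ∨ F))
  step 4: (¬x1 ∧ ¬(T ∨ x0)) ∧ ¬(T ∨ (T ∨ F))
  step 5: (¬x1 ∧ (¬T ∧ ¬x0)) ∧ ¬(T ∨ (T ∨ F))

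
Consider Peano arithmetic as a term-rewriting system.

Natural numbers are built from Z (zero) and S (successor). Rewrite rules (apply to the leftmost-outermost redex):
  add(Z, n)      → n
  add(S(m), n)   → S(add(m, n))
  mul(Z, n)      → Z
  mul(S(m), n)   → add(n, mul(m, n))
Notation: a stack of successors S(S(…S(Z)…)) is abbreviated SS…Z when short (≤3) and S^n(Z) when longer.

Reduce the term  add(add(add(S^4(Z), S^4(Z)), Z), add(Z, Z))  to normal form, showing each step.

Answer: normal form = S^8(Z)  (in 24 steps)

Reduction:
  start: add(add(add(S^4(Z), S^4(Z)), Z), add(Z, Z))
  →1  add(add(S(add(SSSZ, S^4(Z))), Z), add(Z, Z))
  →2  add(S(add(add(SSSZ, S^4(Z)), Z)), add(Z, Z))
  →3  S(add(add(add(SSSZ, S^4(Z)), Z), add(Z, Z)))
  →4  S(add(add(S(add(SSZ, S^4(Z))), Z), add(Z, Z)))
  →5  S(add(S(add(add(SSZ, S^4(Z)), Z)), add(Z, Z)))
  →6  S(S(add(add(add(SSZ, S^4(Z)), Z), add(Z, Z))))
  →7  S(S(add(add(S(add(SZ, S^4(Z))), Z), add(Z, Z))))
  →8  S(S(add(S(add(add(SZ, S^4(Z)), Z)), add(Z, Z))))
  →9  S(S(S(add(add(add(SZ, S^4(Z)), Z), add(Z, Z)))))
  →10  S(S(S(add(add(S(add(Z, S^4(Z))), Z), add(Z, Z)))))
  →11  S(S(S(add(S(add(add(Z, S^4(Z)), Z)), add(Z, Z)))))
  →12  S(S(S(S(add(add(add(Z, S^4(Z)), Z), add(Z, Z))))))
  →13  S(S(S(S(add(add(S^4(Z), Z), add(Z, Z))))))
  →14  S(S(S(S(add(S(add(SSSZ, Z)), add(Z, Z))))))
  →15  S(S(S(S(S(add(add(SSSZ, Z), add(Z, Z)))))))
  →16  S(S(S(S(S(add(S(add(SSZ, Z)), add(Z, Z)))))))
  →17  S(S(S(S(S(S(add(add(SSZ, Z), add(Z, Z))))))))
  →18  S(S(S(S(S(S(add(S(add(SZ, Z)), add(Z, Z))))))))
  →19  S(S(S(S(S(S(S(add(add(SZ, Z), add(Z, Z)))))))))
  →20  S(S(S(S(S(S(S(add(S(add(Z, Z)), add(Z, Z)))))))))
  →21  S(S(S(S(S(S(S(S(add(add(Z, Z), add(Z, Z))))))))))
  →22  S(S(S(S(S(S(S(S(add(Z, add(Z, Z))))))))))
  →23  S(S(S(S(S(S(S(S(add(Z, Z)))))))))
  →24  S^8(Z)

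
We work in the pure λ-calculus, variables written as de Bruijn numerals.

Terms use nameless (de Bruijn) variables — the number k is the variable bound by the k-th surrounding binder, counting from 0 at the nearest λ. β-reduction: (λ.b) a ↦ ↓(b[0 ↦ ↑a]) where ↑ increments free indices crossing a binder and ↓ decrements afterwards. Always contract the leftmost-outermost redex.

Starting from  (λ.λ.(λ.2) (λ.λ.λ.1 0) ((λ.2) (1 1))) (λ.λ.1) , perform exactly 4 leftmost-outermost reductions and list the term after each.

  start: (λ.λ.(λ.2) (λ.λ.λ.1 0) ((λ.2) (1 1))) (λ.λ.1)
  step 1: λ.(λ.λ.λ.1) (λ.λ.λ.1 0) ((λ.λ.λ.1) ((λ.λ.1) (λ.λ.1)))
  step 2: λ.(λ.λ.1) ((λ.λ.λ.1) ((λ.λ.1) (λ.λ.1)))
  step 3: λ.λ.(λ.λ.λ.1) ((λ.λ.1) (λ.λ.1))
  step 4: λ.λ.λ.λ.1

Answer: after 4 steps: λ.λ.λ.λ.1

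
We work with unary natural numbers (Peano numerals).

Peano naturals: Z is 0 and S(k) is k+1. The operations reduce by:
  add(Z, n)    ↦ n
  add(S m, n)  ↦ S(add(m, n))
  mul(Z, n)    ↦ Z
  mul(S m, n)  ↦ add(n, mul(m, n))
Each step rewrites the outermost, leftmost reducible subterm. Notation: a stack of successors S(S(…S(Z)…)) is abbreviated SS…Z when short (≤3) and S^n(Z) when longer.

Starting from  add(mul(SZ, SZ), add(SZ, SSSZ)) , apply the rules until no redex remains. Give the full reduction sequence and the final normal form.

  start: add(mul(SZ, SZ), add(SZ, SSSZ))
  [1] add(add(SZ, mul(Z, SZ)), add(SZ, SSSZ))
  [2] add(S(add(Z, mul(Z, SZ))), add(SZ, SSSZ))
  [3] S(add(add(Z, mul(Z, SZ)), add(SZ, SSSZ)))
  [4] S(add(mul(Z, SZ), add(SZ, SSSZ)))
  [5] S(add(Z, add(SZ, SSSZ)))
  [6] S(add(SZ, SSSZ))
  [7] S(S(add(Z, SSSZ)))
  [8] S^5(Z)

Answer: normal form = S^5(Z)  (in 8 steps)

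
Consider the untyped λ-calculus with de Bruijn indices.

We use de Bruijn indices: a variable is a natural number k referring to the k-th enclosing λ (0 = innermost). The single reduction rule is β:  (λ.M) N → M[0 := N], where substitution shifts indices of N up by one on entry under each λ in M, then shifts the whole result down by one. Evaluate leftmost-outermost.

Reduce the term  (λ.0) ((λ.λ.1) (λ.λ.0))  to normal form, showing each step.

Answer: normal form = λ.λ.λ.0  (in 2 steps)

Working:
  start: (λ.0) ((λ.λ.1) (λ.λ.0))
  step 1: (λ.λ.1) (λ.λ.0)
  step 2: λ.λ.λ.0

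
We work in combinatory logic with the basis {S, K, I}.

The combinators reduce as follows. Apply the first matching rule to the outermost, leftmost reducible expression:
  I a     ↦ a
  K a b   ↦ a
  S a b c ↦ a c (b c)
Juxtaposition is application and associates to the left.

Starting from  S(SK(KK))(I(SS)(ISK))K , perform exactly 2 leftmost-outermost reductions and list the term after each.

  start: S(SK(KK))(I(SS)(ISK))K
  →1  SK(KK)K(I(SS)(ISK)K)
  →2  KK(KKK)(I(SS)(ISK)K)

Answer: after 2 steps: KK(KKK)(I(SS)(ISK)K)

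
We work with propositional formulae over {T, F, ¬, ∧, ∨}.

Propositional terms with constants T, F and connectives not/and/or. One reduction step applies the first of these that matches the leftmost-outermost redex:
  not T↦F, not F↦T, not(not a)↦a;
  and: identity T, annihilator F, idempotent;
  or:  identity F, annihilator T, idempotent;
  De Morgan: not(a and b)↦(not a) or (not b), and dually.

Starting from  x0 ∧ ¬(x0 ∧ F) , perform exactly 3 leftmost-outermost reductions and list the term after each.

Answer: after 3 steps: x0 ∧ T

Reduction:
  start: x0 ∧ ¬(x0 ∧ F)
  [1] x0 ∧ (¬x0 ∨ ¬F)
  [2] x0 ∧ (¬x0 ∨ T)
  [3] x0 ∧ T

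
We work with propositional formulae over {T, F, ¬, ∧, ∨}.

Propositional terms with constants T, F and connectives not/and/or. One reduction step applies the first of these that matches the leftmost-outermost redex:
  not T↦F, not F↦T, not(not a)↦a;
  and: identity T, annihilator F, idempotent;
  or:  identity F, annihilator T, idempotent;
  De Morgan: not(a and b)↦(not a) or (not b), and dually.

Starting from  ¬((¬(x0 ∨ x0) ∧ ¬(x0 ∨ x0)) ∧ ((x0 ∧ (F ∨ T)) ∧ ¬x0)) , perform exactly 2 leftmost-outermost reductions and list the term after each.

  start: ¬((¬(x0 ∨ x0) ∧ ¬(x0 ∨ x0)) ∧ ((x0 ∧ (F ∨ T)) ∧ ¬x0))
  →1  ¬(¬(x0 ∨ x0) ∧ ¬(x0 ∨ x0)) ∨ ¬((x0 ∧ (F ∨ T)) ∧ ¬x0)
  →2  (¬¬(x0 ∨ x0) ∨ ¬¬(x0 ∨ x0)) ∨ ¬((x0 ∧ (F ∨ T)) ∧ ¬x0)

Answer: after 2 steps: (¬¬(x0 ∨ x0) ∨ ¬¬(x0 ∨ x0)) ∨ ¬((x0 ∧ (F ∨ T)) ∧ ¬x0)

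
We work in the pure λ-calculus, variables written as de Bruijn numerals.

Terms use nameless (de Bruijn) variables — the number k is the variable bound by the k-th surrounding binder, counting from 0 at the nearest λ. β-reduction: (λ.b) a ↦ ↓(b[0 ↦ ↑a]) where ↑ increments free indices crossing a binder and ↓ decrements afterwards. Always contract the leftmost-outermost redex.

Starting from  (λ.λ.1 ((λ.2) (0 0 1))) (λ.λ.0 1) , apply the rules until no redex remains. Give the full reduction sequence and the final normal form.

Answer: normal form = λ.λ.0 (λ.λ.0 1)  (in 3 steps)

Derivation:
  start: (λ.λ.1 ((λ.2) (0 0 1))) (λ.λ.0 1)
  →1  λ.(λ.λ.0 1) ((λ.λ.λ.0 1) (0 0 (λ.λ.0 1)))
  →2  λ.λ.0 ((λ.λ.λ.0 1) (1 1 (λ.λ.0 1)))
  →3  λ.λ.0 (λ.λ.0 1)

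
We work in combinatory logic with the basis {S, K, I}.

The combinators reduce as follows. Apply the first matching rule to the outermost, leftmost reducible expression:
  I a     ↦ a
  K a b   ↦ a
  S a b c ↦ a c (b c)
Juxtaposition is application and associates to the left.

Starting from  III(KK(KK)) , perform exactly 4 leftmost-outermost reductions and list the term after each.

  start: III(KK(KK))
  →1  II(KK(KK))
  →2  I(KK(KK))
  →3  KK(KK)
  →4  K

Answer: after 4 steps: K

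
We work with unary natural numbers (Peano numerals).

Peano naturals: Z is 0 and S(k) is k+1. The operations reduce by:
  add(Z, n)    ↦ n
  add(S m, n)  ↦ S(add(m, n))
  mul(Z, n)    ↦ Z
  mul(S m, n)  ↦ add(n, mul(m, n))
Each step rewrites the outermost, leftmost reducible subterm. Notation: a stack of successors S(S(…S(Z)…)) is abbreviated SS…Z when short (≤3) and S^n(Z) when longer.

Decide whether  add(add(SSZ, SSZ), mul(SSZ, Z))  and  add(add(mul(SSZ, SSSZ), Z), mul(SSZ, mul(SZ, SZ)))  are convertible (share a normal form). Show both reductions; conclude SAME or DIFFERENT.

Term A:
  start: add(add(SSZ, SSZ), mul(SSZ, Z))
  [1] add(S(add(SZ, SSZ)), mul(SSZ, Z))
  [2] S(add(add(SZ, SSZ), mul(SSZ, Z)))
  [3] S(add(S(add(Z, SSZ)), mul(SSZ, Z)))
  [4] S(S(add(add(Z, SSZ), mul(SSZ, Z))))
  [5] S(S(add(SSZ, mul(SSZ, Z))))
  [6] S(S(S(add(SZ, mul(SSZ, Z)))))
  [7] S(S(S(S(add(Z, mul(SSZ, Z))))))
  [8] S(S(S(S(mul(SSZ, Z)))))
  [9] S(S(S(S(add(Z, mul(SZ, Z))))))
  [10] S(S(S(S(mul(SZ, Z)))))
  [11] S(S(S(S(add(Z, mul(Z, Z))))))
  [12] S(S(S(S(mul(Z, Z)))))
  [13] S^4(Z)

Term B:
  start: add(add(mul(SSZ, SSSZ), Z), mul(SSZ, mul(SZ, SZ)))
  [1] add(add(add(SSSZ, mul(SZ, SSSZ)), Z), mul(SSZ, mul(SZ, SZ)))
  [2] add(add(S(add(SSZ, mul(SZ, SSSZ))), Z), mul(SSZ, mul(SZ, SZ)))
  [3] add(S(add(add(SSZ, mul(SZ, SSSZ)), Z)), mul(SSZ, mul(SZ, SZ)))
  [4] S(add(add(add(SSZ, mul(SZ, SSSZ)), Z), mul(SSZ, mul(SZ, SZ))))
  [5] S(add(add(S(add(SZ, mul(SZ, SSSZ))), Z), mul(SSZ, mul(SZ, SZ))))
  [6] S(add(S(add(add(SZ, mul(SZ, SSSZ)), Z)), mul(SSZ, mul(SZ, SZ))))
  [7] S(S(add(add(add(SZ, mul(SZ, SSSZ)), Z), mul(SSZ, mul(SZ, SZ)))))
  [8] S(S(add(add(S(add(Z, mul(SZ, SSSZ))), Z), mul(SSZ, mul(SZ, SZ)))))
  [9] S(S(add(S(add(add(Z, mul(SZ, SSSZ)), Z)), mul(SSZ, mul(SZ, SZ)))))
  [10] S(S(S(add(add(add(Z, mul(SZ, SSSZ)), Z), mul(SSZ, mul(SZ, SZ))))))
  [11] S(S(S(add(add(mul(SZ, SSSZ), Z), mul(SSZ, mul(SZ, SZ))))))
  [12] S(S(S(add(add(add(SSSZ, mul(Z, SSSZ)), Z), mul(SSZ, mul(SZ, SZ))))))
  [13] S(S(S(add(add(S(add(SSZ, mul(Z, SSSZ))), Z), mul(SSZ, mul(SZ, SZ))))))
  [14] S(S(S(add(S(add(add(SSZ, mul(Z, SSSZ)), Z)), mul(SSZ, mul(SZ, SZ))))))
  [15] S(S(S(S(add(add(add(SSZ, mul(Z, SSSZ)), Z), mul(SSZ, mul(SZ, SZ)))))))
  [16] S(S(S(S(add(add(S(add(SZ, mul(Z, SSSZ))), Z), mul(SSZ, mul(SZ, SZ)))))))
  [17] S(S(S(S(add(S(add(add(SZ, mul(Z, SSSZ)), Z)), mul(SSZ, mul(SZ, SZ)))))))
  [18] S(S(S(S(S(add(add(add(SZ, mul(Z, SSSZ)), Z), mul(SSZ, mul(SZ, SZ))))))))
  [19] S(S(S(S(S(add(add(S(add(Z, mul(Z, SSSZ))), Z), mul(SSZ, mul(SZ, SZ))))))))
  [20] S(S(S(S(S(add(S(add(add(Z, mul(Z, SSSZ)), Z)), mul(SSZ, mul(SZ, SZ))))))))
  [21] S(S(S(S(S(S(add(add(add(Z, mul(Z, SSSZ)), Z), mul(SSZ, mul(SZ, SZ)))))))))
  [22] S(S(S(S(S(S(add(add(mul(Z, SSSZ), Z), mul(SSZ, mul(SZ, SZ)))))))))
  [23] S(S(S(S(S(S(add(add(Z, Z), mul(SSZ, mul(SZ, SZ)))))))))
  [24] S(S(S(S(S(S(add(Z, mul(SSZ, mul(SZ, SZ)))))))))
  [25] S(S(S(S(S(S(mul(SSZ, mul(SZ, SZ))))))))
  [26] S(S(S(S(S(S(add(mul(SZ, SZ), mul(SZ, mul(SZ, SZ)))))))))
  [27] S(S(S(S(S(S(add(add(SZ, mul(Z, SZ)), mul(SZ, mul(SZ, SZ)))))))))
  [28] S(S(S(S(S(S(add(S(add(Z, mul(Z, SZ))), mul(SZ, mul(SZ, SZ)))))))))
  [29] S(S(S(S(S(S(S(add(add(Z, mul(Z, SZ)), mul(SZ, mul(SZ, SZ))))))))))
  [30] S(S(S(S(S(S(S(add(mul(Z, SZ), mul(SZ, mul(SZ, SZ))))))))))
  [31] S(S(S(S(S(S(S(add(Z, mul(SZ, mul(SZ, SZ))))))))))
  [32] S(S(S(S(S(S(S(mul(SZ, mul(SZ, SZ)))))))))
  [33] S(S(S(S(S(S(S(add(mul(SZ, SZ), mul(Z, mul(SZ, SZ))))))))))
  [34] S(S(S(S(S(S(S(add(add(SZ, mul(Z, SZ)), mul(Z, mul(SZ, SZ))))))))))
  [35] S(S(S(S(S(S(S(add(S(add(Z, mul(Z, SZ))), mul(Z, mul(SZ, SZ))))))))))
  [36] S(S(S(S(S(S(S(S(add(add(Z, mul(Z, SZ)), mul(Z, mul(SZ, SZ)))))))))))
  [37] S(S(S(S(S(S(S(S(add(mul(Z, SZ), mul(Z, mul(SZ, SZ)))))))))))
  [38] S(S(S(S(S(S(S(S(add(Z, mul(Z, mul(SZ, SZ)))))))))))
  [39] S(S(S(S(S(S(S(S(mul(Z, mul(SZ, SZ))))))))))
  [40] S^8(Z)

Answer: DIFFERENT — A ⇓ S^4(Z), B ⇓ S^8(Z)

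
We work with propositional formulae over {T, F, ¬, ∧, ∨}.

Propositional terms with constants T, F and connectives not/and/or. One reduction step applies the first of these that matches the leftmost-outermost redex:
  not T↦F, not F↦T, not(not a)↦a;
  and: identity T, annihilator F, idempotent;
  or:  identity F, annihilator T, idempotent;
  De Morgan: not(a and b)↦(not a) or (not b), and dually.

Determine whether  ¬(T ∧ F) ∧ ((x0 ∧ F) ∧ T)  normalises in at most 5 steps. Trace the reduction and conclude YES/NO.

Answer: NO — after 5 steps the term is (x0 ∧ F) ∧ T, not yet normal

Derivation:
  start: ¬(T ∧ F) ∧ ((x0 ∧ F) ∧ T)
  step 1: (¬T ∨ ¬F) ∧ ((x0 ∧ F) ∧ T)
  step 2: (F ∨ ¬F) ∧ ((x0 ∧ F) ∧ T)
  step 3: ¬F ∧ ((x0 ∧ F) ∧ T)
  step 4: T ∧ ((x0 ∧ F) ∧ T)
  step 5: (x0 ∧ F) ∧ T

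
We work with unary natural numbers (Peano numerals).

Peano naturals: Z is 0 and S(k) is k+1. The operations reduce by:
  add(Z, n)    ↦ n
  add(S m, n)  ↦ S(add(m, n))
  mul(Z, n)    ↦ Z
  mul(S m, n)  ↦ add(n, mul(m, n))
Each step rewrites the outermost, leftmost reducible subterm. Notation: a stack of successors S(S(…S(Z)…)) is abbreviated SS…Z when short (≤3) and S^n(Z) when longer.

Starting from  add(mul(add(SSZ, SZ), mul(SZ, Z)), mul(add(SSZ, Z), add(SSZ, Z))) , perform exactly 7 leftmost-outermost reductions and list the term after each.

Answer: after 7 steps: add(mul(S(add(Z, SZ)), mul(SZ, Z)), mul(add(SSZ, Z), add(SSZ, Z)))

Derivation:
  start: add(mul(add(SSZ, SZ), mul(SZ, Z)), mul(add(SSZ, Z), add(SSZ, Z)))
  →1  add(mul(S(add(SZ, SZ)), mul(SZ, Z)), mul(add(SSZ, Z), add(SSZ, Z)))
  →2  add(add(mul(SZ, Z), mul(add(SZ, SZ), mul(SZ, Z))), mul(add(SSZ, Z), add(SSZ, Z)))
  →3  add(add(add(Z, mul(Z, Z)), mul(add(SZ, SZ), mul(SZ, Z))), mul(add(SSZ, Z), add(SSZ, Z)))
  →4  add(add(mul(Z, Z), mul(add(SZ, SZ), mul(SZ, Z))), mul(add(SSZ, Z), add(SSZ, Z)))
  →5  add(add(Z, mul(add(SZ, SZ), mul(SZ, Z))), mul(add(SSZ, Z), add(SSZ, Z)))
  →6  add(mul(add(SZ, SZ), mul(SZ, Z)), mul(add(SSZ, Z), add(SSZ, Z)))
  →7  add(mul(S(add(Z, SZ)), mul(SZ, Z)), mul(add(SSZ, Z), add(SSZ, Z)))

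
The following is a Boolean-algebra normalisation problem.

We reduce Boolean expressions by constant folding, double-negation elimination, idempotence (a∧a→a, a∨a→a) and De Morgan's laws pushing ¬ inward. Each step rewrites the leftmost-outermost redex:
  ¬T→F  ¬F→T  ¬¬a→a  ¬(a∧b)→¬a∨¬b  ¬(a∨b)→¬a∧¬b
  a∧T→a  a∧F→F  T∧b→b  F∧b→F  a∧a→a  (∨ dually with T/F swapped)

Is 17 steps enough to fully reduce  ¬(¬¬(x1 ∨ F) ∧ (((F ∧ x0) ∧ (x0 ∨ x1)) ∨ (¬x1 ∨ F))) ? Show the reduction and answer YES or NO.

  start: ¬(¬¬(x1 ∨ F) ∧ (((F ∧ x0) ∧ (x0 ∨ x1)) ∨ (¬x1 ∨ F)))
  →1  ¬¬¬(x1 ∨ F) ∨ ¬(((F ∧ x0) ∧ (x0 ∨ x1)) ∨ (¬x1 ∨ F))
  →2  ¬(x1 ∨ F) ∨ ¬(((F ∧ x0) ∧ (x0 ∨ x1)) ∨ (¬x1 ∨ F))
  →3  (¬x1 ∧ ¬F) ∨ ¬(((F ∧ x0) ∧ (x0 ∨ x1)) ∨ (¬x1 ∨ F))
  →4  (¬x1 ∧ T) ∨ ¬(((F ∧ x0) ∧ (x0 ∨ x1)) ∨ (¬x1 ∨ F))
  →5  ¬x1 ∨ ¬(((F ∧ x0) ∧ (x0 ∨ x1)) ∨ (¬x1 ∨ F))
  →6  ¬x1 ∨ (¬((F ∧ x0) ∧ (x0 ∨ x1)) ∧ ¬(¬x1 ∨ F))
  →7  ¬x1 ∨ ((¬(F ∧ x0) ∨ ¬(x0 ∨ x1)) ∧ ¬(¬x1 ∨ F))
  →8  ¬x1 ∨ (((¬F ∨ ¬x0) ∨ ¬(x0 ∨ x1)) ∧ ¬(¬x1 ∨ F))
  →9  ¬x1 ∨ (((T ∨ ¬x0) ∨ ¬(x0 ∨ x1)) ∧ ¬(¬x1 ∨ F))
  →10  ¬x1 ∨ ((T ∨ ¬(x0 ∨ x1)) ∧ ¬(¬x1 ∨ F))
  →11  ¬x1 ∨ (T ∧ ¬(¬x1 ∨ F))
  →12  ¬x1 ∨ ¬(¬x1 ∨ F)
  →13  ¬x1 ∨ (¬¬x1 ∧ ¬F)
  →14  ¬x1 ∨ (x1 ∧ ¬F)
  →15  ¬x1 ∨ (x1 ∧ T)
  →16  ¬x1 ∨ x1

Answer: YES — reaches normal form ¬x1 ∨ x1 in 16 ≤ 17 steps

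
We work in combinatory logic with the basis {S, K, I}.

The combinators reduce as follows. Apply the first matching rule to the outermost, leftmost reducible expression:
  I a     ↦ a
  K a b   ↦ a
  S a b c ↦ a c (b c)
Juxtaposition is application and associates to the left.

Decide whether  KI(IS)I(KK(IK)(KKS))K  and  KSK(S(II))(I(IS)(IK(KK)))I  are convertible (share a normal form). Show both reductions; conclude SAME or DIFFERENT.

Term A:
  start: KI(IS)I(KK(IK)(KKS))K
  →1  II(KK(IK)(KKS))K
  →2  I(KK(IK)(KKS))K
  →3  KK(IK)(KKS)K
  →4  K(KKS)K
  →5  KKS
  →6  K

Term B:
  start: KSK(S(II))(I(IS)(IK(KK)))I
  →1  S(S(II))(I(IS)(IK(KK)))I
  →2  S(II)I(I(IS)(IK(KK))I)
  →3  II(I(IS)(IK(KK))I)(I(I(IS)(IK(KK))I))
  →4  I(I(IS)(IK(KK))I)(I(I(IS)(IK(KK))I))
  →5  I(IS)(IK(KK))I(I(I(IS)(IK(KK))I))
  →6  IS(IK(KK))I(I(I(IS)(IK(KK))I))
  →7  S(IK(KK))I(I(I(IS)(IK(KK))I))
  →8  IK(KK)(I(I(IS)(IK(KK))I))(I(I(I(IS)(IK(KK))I)))
  →9  K(KK)(I(I(IS)(IK(KK))I))(I(I(I(IS)(IK(KK))I)))
  →10  KK(I(I(I(IS)(IK(KK))I)))
  →11  K

Answer: SAME — A ⇓ K, B ⇓ K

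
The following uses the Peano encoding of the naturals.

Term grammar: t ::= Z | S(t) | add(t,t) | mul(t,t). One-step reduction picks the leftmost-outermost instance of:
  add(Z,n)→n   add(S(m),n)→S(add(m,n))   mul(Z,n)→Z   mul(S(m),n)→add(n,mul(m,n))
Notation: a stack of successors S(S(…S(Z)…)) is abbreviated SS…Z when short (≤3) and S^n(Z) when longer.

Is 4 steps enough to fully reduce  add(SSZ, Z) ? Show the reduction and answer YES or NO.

  start: add(SSZ, Z)
  [1] S(add(SZ, Z))
  [2] S(S(add(Z, Z)))
  [3] SSZ

Answer: YES — reaches normal form SSZ in 3 ≤ 4 steps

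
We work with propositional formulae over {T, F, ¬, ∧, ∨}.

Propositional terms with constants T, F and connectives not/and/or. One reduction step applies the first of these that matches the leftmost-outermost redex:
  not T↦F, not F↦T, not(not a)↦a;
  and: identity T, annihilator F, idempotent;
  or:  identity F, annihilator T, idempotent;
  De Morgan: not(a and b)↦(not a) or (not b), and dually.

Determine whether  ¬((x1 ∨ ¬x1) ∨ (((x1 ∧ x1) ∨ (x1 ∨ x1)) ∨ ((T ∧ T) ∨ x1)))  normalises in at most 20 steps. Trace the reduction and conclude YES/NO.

  start: ¬((x1 ∨ ¬x1) ∨ (((x1 ∧ x1) ∨ (x1 ∨ x1)) ∨ ((T ∧ T) ∨ x1)))
  [1] ¬(x1 ∨ ¬x1) ∧ ¬(((x1 ∧ x1) ∨ (x1 ∨ x1)) ∨ ((T ∧ T) ∨ x1))
  [2] (¬x1 ∧ ¬¬x1) ∧ ¬(((x1 ∧ x1) ∨ (x1 ∨ x1)) ∨ ((T ∧ T) ∨ x1))
  [3] (¬x1 ∧ x1) ∧ ¬(((x1 ∧ x1) ∨ (x1 ∨ x1)) ∨ ((T ∧ T) ∨ x1))
  [4] (¬x1 ∧ x1) ∧ (¬((x1 ∧ x1) ∨ (x1 ∨ x1)) ∧ ¬((T ∧ T) ∨ x1))
  [5] (¬x1 ∧ x1) ∧ ((¬(x1 ∧ x1) ∧ ¬(x1 ∨ x1)) ∧ ¬((T ∧ T) ∨ x1))
  [6] (¬x1 ∧ x1) ∧ (((¬x1 ∨ ¬x1) ∧ ¬(x1 ∨ x1)) ∧ ¬((T ∧ T) ∨ x1))
  [7] (¬x1 ∧ x1) ∧ ((¬x1 ∧ ¬(x1 ∨ x1)) ∧ ¬((T ∧ T) ∨ x1))
  [8] (¬x1 ∧ x1) ∧ ((¬x1 ∧ (¬x1 ∧ ¬x1)) ∧ ¬((T ∧ T) ∨ x1))
  [9] (¬x1 ∧ x1) ∧ ((¬x1 ∧ ¬x1) ∧ ¬((T ∧ T) ∨ x1))
  [10] (¬x1 ∧ x1) ∧ (¬x1 ∧ ¬((T ∧ T) ∨ x1))
  [11] (¬x1 ∧ x1) ∧ (¬x1 ∧ (¬(T ∧ T) ∧ ¬x1))
  [12] (¬x1 ∧ x1) ∧ (¬x1 ∧ ((¬T ∨ ¬T) ∧ ¬x1))
  [13] (¬x1 ∧ x1) ∧ (¬x1 ∧ (¬T ∧ ¬x1))
  [14] (¬x1 ∧ x1) ∧ (¬x1 ∧ (F ∧ ¬x1))
  [15] (¬x1 ∧ x1) ∧ (¬x1 ∧ F)
  [16] (¬x1 ∧ x1) ∧ F
  [17] F

Answer: YES — reaches normal form F in 17 ≤ 20 steps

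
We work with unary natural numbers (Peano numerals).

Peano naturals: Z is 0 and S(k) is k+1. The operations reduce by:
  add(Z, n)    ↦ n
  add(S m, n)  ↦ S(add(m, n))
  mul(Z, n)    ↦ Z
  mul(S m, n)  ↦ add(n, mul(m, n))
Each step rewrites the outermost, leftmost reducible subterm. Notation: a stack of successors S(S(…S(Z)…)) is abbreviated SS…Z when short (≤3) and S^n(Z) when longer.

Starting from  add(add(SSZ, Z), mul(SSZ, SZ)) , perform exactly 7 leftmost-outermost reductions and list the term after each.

  start: add(add(SSZ, Z), mul(SSZ, SZ))
  →1  add(S(add(SZ, Z)), mul(SSZ, SZ))
  →2  S(add(add(SZ, Z), mul(SSZ, SZ)))
  →3  S(add(S(add(Z, Z)), mul(SSZ, SZ)))
  →4  S(S(add(add(Z, Z), mul(SSZ, SZ))))
  →5  S(S(add(Z, mul(SSZ, SZ))))
  →6  S(S(mul(SSZ, SZ)))
  →7  S(S(add(SZ, mul(SZ, SZ))))

Answer: after 7 steps: S(S(add(SZ, mul(SZ, SZ))))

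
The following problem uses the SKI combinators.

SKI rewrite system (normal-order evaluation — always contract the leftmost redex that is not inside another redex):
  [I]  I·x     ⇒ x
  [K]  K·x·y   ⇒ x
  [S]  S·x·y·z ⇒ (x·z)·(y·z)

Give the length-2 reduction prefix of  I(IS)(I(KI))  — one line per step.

  start: I(IS)(I(KI))
  →1  IS(I(KI))
  →2  S(I(KI))

Answer: after 2 steps: S(I(KI))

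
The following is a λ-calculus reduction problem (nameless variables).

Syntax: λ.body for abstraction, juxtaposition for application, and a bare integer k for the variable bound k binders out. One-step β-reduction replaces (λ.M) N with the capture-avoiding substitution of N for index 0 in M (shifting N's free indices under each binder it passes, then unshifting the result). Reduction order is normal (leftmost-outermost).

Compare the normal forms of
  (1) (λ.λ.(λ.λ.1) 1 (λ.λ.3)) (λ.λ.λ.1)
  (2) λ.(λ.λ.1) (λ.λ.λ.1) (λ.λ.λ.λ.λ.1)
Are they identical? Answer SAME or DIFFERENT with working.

Term A:
  start: (λ.λ.(λ.λ.1) 1 (λ.λ.3)) (λ.λ.λ.1)
  [1] λ.(λ.λ.1) (λ.λ.λ.1) (λ.λ.λ.λ.λ.1)
  [2] λ.(λ.λ.λ.λ.1) (λ.λ.λ.λ.λ.1)
  [3] λ.λ.λ.λ.1

Term B:
  start: λ.(λ.λ.1) (λ.λ.λ.1) (λ.λ.λ.λ.λ.1)
  [1] λ.(λ.λ.λ.λ.1) (λ.λ.λ.λ.λ.1)
  [2] λ.λ.λ.λ.1

Answer: SAME — A ⇓ λ.λ.λ.λ.1, B ⇓ λ.λ.λ.λ.1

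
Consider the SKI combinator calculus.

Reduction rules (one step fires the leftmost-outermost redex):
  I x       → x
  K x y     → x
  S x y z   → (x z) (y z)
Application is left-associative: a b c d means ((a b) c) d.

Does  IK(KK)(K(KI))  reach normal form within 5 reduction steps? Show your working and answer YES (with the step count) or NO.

Answer: YES — reaches normal form KK in 2 ≤ 5 steps

Reduction:
  start: IK(KK)(K(KI))
  [1] K(KK)(K(KI))
  [2] KK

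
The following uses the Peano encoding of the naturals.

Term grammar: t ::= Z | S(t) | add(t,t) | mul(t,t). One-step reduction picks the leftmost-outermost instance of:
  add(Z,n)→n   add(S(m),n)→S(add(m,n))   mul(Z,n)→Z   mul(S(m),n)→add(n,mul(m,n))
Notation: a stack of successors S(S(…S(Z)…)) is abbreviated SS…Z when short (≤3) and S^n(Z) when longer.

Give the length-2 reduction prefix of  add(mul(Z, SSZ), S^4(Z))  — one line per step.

Answer: after 2 steps: S^4(Z)

Working:
  start: add(mul(Z, SSZ), S^4(Z))
  step 1: add(Z, S^4(Z))
  step 2: S^4(Z)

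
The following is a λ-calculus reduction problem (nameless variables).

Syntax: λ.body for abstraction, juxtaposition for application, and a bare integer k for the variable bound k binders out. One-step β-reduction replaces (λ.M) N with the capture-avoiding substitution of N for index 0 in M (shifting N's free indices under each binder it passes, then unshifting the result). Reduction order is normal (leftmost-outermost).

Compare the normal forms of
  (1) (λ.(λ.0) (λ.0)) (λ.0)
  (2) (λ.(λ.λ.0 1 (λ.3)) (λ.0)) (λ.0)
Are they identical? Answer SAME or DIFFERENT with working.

Answer: DIFFERENT — A ⇓ λ.0, B ⇓ λ.0 (λ.0) (λ.λ.0)

Derivation:
Term A:
  start: (λ.(λ.0) (λ.0)) (λ.0)
  step 1: (λ.0) (λ.0)
  step 2: λ.0

Term B:
  start: (λ.(λ.λ.0 1 (λ.3)) (λ.0)) (λ.0)
  step 1: (λ.λ.0 1 (λ.λ.0)) (λ.0)
  step 2: λ.0 (λ.0) (λ.λ.0)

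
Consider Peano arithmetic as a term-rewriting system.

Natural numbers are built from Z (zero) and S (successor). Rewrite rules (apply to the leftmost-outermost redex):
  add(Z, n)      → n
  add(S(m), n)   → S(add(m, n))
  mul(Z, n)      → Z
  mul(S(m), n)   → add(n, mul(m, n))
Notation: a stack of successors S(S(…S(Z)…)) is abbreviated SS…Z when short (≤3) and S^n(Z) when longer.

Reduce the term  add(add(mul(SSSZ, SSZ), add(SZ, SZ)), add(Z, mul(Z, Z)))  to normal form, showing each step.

  start: add(add(mul(SSSZ, SSZ), add(SZ, SZ)), add(Z, mul(Z, Z)))
  →1  add(add(add(SSZ, mul(SSZ, SSZ)), add(SZ, SZ)), add(Z, mul(Z, Z)))
  →2  add(add(S(add(SZ, mul(SSZ, SSZ))), add(SZ, SZ)), add(Z, mul(Z, Z)))
  →3  add(S(add(add(SZ, mul(SSZ, SSZ)), add(SZ, SZ))), add(Z, mul(Z, Z)))
  →4  S(add(add(add(SZ, mul(SSZ, SSZ)), add(SZ, SZ)), add(Z, mul(Z, Z))))
  →5  S(add(add(S(add(Z, mul(SSZ, SSZ))), add(SZ, SZ)), add(Z, mul(Z, Z))))
  →6  S(add(S(add(add(Z, mul(SSZ, SSZ)), add(SZ, SZ))), add(Z, mul(Z, Z))))
  →7  S(S(add(add(add(Z, mul(SSZ, SSZ)), add(SZ, SZ)), add(Z, mul(Z, Z)))))
  →8  S(S(add(add(mul(SSZ, SSZ), add(SZ, SZ)), add(Z, mul(Z, Z)))))
  →9  S(S(add(add(add(SSZ, mul(SZ, SSZ)), add(SZ, SZ)), add(Z, mul(Z, Z)))))
  →10  S(S(add(add(S(add(SZ, mul(SZ, SSZ))), add(SZ, SZ)), add(Z, mul(Z, Z)))))
  →11  S(S(add(S(add(add(SZ, mul(SZ, SSZ)), add(SZ, SZ))), add(Z, mul(Z, Z)))))
  →12  S(S(S(add(add(add(SZ, mul(SZ, SSZ)), add(SZ, SZ)), add(Z, mul(Z, Z))))))
  →13  S(S(S(add(add(S(add(Z, mul(SZ, SSZ))), add(SZ, SZ)), add(Z, mul(Z, Z))))))
  →14  S(S(S(add(S(add(add(Z, mul(SZ, SSZ)), add(SZ, SZ))), add(Z, mul(Z, Z))))))
  →15  S(S(S(S(add(add(add(Z, mul(SZ, SSZ)), add(SZ, SZ)), add(Z, mul(Z, Z)))))))
  →16  S(S(S(S(add(add(mul(SZ, SSZ), add(SZ, SZ)), add(Z, mul(Z, Z)))))))
  →17  S(S(S(S(add(add(add(SSZ, mul(Z, SSZ)), add(SZ, SZ)), add(Z, mul(Z, Z)))))))
  →18  S(S(S(S(add(add(S(add(SZ, mul(Z, SSZ))), add(SZ, SZ)), add(Z, mul(Z, Z)))))))
  →19  S(S(S(S(add(S(add(add(SZ, mul(Z, SSZ)), add(SZ, SZ))), add(Z, mul(Z, Z)))))))
  →20  S(S(S(S(S(add(add(add(SZ, mul(Z, SSZ)), add(SZ, SZ)), add(Z, mul(Z, Z))))))))
  →21  S(S(S(S(S(add(add(S(add(Z, mul(Z, SSZ))), add(SZ, SZ)), add(Z, mul(Z, Z))))))))
  →22  S(S(S(S(S(add(S(add(add(Z, mul(Z, SSZ)), add(SZ, SZ))), add(Z, mul(Z, Z))))))))
  →23  S(S(S(S(S(S(add(add(add(Z, mul(Z, SSZ)), add(SZ, SZ)), add(Z, mul(Z, Z)))))))))
  →24  S(S(S(S(S(S(add(add(mul(Z, SSZ), add(SZ, SZ)), add(Z, mul(Z, Z)))))))))
  →25  S(S(S(S(S(S(add(add(Z, add(SZ, SZ)), add(Z, mul(Z, Z)))))))))
  →26  S(S(S(S(S(S(add(add(SZ, SZ), add(Z, mul(Z, Z)))))))))
  →27  S(S(S(S(S(S(add(S(add(Z, SZ)), add(Z, mul(Z, Z)))))))))
  →28  S(S(S(S(S(S(S(add(add(Z, SZ), add(Z, mul(Z, Z))))))))))
  →29  S(S(S(S(S(S(S(add(SZ, add(Z, mul(Z, Z))))))))))
  →30  S(S(S(S(S(S(S(S(add(Z, add(Z, mul(Z, Z)))))))))))
  →31  S(S(S(S(S(S(S(S(add(Z, mul(Z, Z))))))))))
  →32  S(S(S(S(S(S(S(S(mul(Z, Z)))))))))
  →33  S^8(Z)

Answer: normal form = S^8(Z)  (in 33 steps)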